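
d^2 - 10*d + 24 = (d - 6)*(d - 4)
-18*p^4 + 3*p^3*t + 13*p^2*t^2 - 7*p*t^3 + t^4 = (-3*p + t)^2*(-2*p + t)*(p + t)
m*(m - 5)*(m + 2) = m^3 - 3*m^2 - 10*m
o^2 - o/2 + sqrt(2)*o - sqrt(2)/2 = (o - 1/2)*(o + sqrt(2))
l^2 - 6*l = l*(l - 6)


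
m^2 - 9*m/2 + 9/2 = (m - 3)*(m - 3/2)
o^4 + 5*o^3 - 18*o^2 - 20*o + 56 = (o - 2)^2*(o + 2)*(o + 7)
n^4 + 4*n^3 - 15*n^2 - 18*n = n*(n - 3)*(n + 1)*(n + 6)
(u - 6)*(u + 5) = u^2 - u - 30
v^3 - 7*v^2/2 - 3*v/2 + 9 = (v - 3)*(v - 2)*(v + 3/2)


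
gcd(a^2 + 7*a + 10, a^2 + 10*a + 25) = a + 5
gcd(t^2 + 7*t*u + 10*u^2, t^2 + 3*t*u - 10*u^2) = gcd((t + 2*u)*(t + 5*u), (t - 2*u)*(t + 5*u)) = t + 5*u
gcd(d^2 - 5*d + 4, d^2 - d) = d - 1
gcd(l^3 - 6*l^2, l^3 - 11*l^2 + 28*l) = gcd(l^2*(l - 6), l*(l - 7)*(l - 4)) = l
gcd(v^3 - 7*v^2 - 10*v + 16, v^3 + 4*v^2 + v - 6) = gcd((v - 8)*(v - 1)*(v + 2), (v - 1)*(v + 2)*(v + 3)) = v^2 + v - 2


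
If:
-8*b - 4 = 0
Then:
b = -1/2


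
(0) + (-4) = -4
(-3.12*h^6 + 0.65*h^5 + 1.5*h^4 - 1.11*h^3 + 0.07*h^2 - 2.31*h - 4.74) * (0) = 0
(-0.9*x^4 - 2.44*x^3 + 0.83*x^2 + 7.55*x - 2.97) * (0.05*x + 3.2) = -0.045*x^5 - 3.002*x^4 - 7.7665*x^3 + 3.0335*x^2 + 24.0115*x - 9.504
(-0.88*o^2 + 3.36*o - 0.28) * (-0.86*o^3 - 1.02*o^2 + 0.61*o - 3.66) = 0.7568*o^5 - 1.992*o^4 - 3.7232*o^3 + 5.556*o^2 - 12.4684*o + 1.0248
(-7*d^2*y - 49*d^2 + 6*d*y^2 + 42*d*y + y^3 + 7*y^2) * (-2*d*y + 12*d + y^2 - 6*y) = 14*d^3*y^2 + 14*d^3*y - 588*d^3 - 19*d^2*y^3 - 19*d^2*y^2 + 798*d^2*y + 4*d*y^4 + 4*d*y^3 - 168*d*y^2 + y^5 + y^4 - 42*y^3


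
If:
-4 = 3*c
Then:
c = -4/3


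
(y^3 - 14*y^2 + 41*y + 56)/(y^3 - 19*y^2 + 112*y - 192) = (y^2 - 6*y - 7)/(y^2 - 11*y + 24)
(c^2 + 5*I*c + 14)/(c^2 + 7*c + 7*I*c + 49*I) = (c - 2*I)/(c + 7)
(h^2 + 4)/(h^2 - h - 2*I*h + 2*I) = (h + 2*I)/(h - 1)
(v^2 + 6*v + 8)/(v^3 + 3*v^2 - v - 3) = (v^2 + 6*v + 8)/(v^3 + 3*v^2 - v - 3)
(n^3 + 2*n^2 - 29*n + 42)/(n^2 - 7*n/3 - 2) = 3*(n^2 + 5*n - 14)/(3*n + 2)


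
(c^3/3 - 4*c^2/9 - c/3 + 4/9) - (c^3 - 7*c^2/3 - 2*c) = -2*c^3/3 + 17*c^2/9 + 5*c/3 + 4/9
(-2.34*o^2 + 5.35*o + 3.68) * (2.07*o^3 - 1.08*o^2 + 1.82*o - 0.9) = -4.8438*o^5 + 13.6017*o^4 - 2.4192*o^3 + 7.8686*o^2 + 1.8826*o - 3.312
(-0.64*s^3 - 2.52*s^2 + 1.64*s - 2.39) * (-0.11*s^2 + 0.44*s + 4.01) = 0.0704*s^5 - 0.00440000000000002*s^4 - 3.8556*s^3 - 9.1207*s^2 + 5.5248*s - 9.5839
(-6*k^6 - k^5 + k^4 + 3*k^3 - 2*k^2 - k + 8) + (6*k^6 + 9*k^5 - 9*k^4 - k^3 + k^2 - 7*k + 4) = 8*k^5 - 8*k^4 + 2*k^3 - k^2 - 8*k + 12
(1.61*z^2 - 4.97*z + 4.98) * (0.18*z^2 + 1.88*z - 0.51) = 0.2898*z^4 + 2.1322*z^3 - 9.2683*z^2 + 11.8971*z - 2.5398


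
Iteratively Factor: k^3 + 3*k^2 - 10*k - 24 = (k + 2)*(k^2 + k - 12) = (k - 3)*(k + 2)*(k + 4)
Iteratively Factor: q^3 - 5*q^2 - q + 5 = (q - 1)*(q^2 - 4*q - 5) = (q - 1)*(q + 1)*(q - 5)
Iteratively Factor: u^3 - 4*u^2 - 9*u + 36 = (u + 3)*(u^2 - 7*u + 12) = (u - 3)*(u + 3)*(u - 4)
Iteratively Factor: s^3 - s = (s + 1)*(s^2 - s) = (s - 1)*(s + 1)*(s)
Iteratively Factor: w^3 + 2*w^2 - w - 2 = (w - 1)*(w^2 + 3*w + 2) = (w - 1)*(w + 1)*(w + 2)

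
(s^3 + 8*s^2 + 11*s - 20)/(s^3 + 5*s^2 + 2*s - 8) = (s + 5)/(s + 2)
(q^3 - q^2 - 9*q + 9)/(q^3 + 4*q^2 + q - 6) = (q - 3)/(q + 2)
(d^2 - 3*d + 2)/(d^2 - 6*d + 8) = (d - 1)/(d - 4)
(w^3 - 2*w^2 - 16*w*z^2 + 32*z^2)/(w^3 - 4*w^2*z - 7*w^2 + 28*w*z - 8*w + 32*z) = (w^2 + 4*w*z - 2*w - 8*z)/(w^2 - 7*w - 8)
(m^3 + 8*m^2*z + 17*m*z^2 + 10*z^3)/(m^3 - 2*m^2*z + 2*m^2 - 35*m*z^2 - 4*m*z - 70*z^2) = (-m^2 - 3*m*z - 2*z^2)/(-m^2 + 7*m*z - 2*m + 14*z)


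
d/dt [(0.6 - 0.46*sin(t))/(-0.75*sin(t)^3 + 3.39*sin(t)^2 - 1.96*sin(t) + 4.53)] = (-0.69*sin(t)^3 + 2.9094*sin(t)^2 - 4.068*sin(t) - 0.9078)*cos(t)/(0.5625*sin(t)^6 - 5.085*sin(t)^5 + 14.4321*sin(t)^4 - 20.0838*sin(t)^3 + 34.555*sin(t)^2 - 17.7576*sin(t) + 20.5209)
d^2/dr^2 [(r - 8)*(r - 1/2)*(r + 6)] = 6*r - 5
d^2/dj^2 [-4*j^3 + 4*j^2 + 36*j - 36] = 8 - 24*j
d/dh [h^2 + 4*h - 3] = 2*h + 4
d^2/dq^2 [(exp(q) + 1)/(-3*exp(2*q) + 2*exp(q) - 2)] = (-9*exp(4*q) - 42*exp(3*q) + 54*exp(2*q) + 16*exp(q) - 8)*exp(q)/(27*exp(6*q) - 54*exp(5*q) + 90*exp(4*q) - 80*exp(3*q) + 60*exp(2*q) - 24*exp(q) + 8)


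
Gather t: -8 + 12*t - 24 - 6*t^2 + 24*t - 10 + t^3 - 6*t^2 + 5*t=t^3 - 12*t^2 + 41*t - 42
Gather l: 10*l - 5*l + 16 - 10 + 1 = 5*l + 7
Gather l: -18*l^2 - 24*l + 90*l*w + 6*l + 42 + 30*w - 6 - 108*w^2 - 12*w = -18*l^2 + l*(90*w - 18) - 108*w^2 + 18*w + 36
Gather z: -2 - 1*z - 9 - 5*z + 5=-6*z - 6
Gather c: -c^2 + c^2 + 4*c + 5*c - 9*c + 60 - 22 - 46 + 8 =0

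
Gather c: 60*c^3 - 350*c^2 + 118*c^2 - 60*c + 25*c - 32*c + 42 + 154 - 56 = 60*c^3 - 232*c^2 - 67*c + 140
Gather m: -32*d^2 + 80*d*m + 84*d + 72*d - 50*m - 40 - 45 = -32*d^2 + 156*d + m*(80*d - 50) - 85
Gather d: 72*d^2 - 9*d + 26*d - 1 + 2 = 72*d^2 + 17*d + 1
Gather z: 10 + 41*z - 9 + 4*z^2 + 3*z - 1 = 4*z^2 + 44*z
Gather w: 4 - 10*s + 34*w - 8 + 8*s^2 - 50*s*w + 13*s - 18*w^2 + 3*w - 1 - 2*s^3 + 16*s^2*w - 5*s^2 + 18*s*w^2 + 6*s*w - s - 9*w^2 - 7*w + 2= -2*s^3 + 3*s^2 + 2*s + w^2*(18*s - 27) + w*(16*s^2 - 44*s + 30) - 3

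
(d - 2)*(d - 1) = d^2 - 3*d + 2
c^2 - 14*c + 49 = (c - 7)^2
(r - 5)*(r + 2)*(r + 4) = r^3 + r^2 - 22*r - 40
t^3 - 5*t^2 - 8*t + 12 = (t - 6)*(t - 1)*(t + 2)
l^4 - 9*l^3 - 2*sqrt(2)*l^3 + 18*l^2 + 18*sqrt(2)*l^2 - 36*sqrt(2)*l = l*(l - 6)*(l - 3)*(l - 2*sqrt(2))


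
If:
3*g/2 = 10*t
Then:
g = 20*t/3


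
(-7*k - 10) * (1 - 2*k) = 14*k^2 + 13*k - 10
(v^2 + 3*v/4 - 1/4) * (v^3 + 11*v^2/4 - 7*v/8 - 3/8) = v^5 + 7*v^4/2 + 15*v^3/16 - 55*v^2/32 - v/16 + 3/32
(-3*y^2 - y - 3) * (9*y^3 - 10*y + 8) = -27*y^5 - 9*y^4 + 3*y^3 - 14*y^2 + 22*y - 24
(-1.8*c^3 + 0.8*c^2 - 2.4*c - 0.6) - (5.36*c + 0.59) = -1.8*c^3 + 0.8*c^2 - 7.76*c - 1.19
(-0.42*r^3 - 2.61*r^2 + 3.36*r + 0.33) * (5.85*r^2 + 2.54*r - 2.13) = -2.457*r^5 - 16.3353*r^4 + 13.9212*r^3 + 16.0242*r^2 - 6.3186*r - 0.7029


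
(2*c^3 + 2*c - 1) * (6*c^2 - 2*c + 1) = 12*c^5 - 4*c^4 + 14*c^3 - 10*c^2 + 4*c - 1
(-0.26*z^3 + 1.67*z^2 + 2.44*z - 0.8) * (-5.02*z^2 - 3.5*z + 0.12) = 1.3052*z^5 - 7.4734*z^4 - 18.125*z^3 - 4.3236*z^2 + 3.0928*z - 0.096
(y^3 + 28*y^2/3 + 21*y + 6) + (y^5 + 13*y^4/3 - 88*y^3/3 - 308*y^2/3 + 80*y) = y^5 + 13*y^4/3 - 85*y^3/3 - 280*y^2/3 + 101*y + 6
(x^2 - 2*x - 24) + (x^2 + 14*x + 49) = 2*x^2 + 12*x + 25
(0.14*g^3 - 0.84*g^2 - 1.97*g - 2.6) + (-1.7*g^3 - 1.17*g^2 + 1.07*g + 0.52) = -1.56*g^3 - 2.01*g^2 - 0.9*g - 2.08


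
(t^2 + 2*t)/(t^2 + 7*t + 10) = t/(t + 5)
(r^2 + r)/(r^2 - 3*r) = (r + 1)/(r - 3)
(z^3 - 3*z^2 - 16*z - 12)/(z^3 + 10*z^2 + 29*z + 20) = (z^2 - 4*z - 12)/(z^2 + 9*z + 20)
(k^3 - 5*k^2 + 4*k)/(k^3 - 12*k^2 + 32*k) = (k - 1)/(k - 8)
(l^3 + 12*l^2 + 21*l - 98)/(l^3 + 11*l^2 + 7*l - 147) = (l - 2)/(l - 3)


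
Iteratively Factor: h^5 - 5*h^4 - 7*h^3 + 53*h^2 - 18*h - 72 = (h - 4)*(h^4 - h^3 - 11*h^2 + 9*h + 18) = (h - 4)*(h + 3)*(h^3 - 4*h^2 + h + 6) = (h - 4)*(h + 1)*(h + 3)*(h^2 - 5*h + 6) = (h - 4)*(h - 2)*(h + 1)*(h + 3)*(h - 3)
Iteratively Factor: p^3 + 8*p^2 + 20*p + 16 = (p + 2)*(p^2 + 6*p + 8) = (p + 2)*(p + 4)*(p + 2)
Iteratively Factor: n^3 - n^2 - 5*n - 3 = (n - 3)*(n^2 + 2*n + 1) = (n - 3)*(n + 1)*(n + 1)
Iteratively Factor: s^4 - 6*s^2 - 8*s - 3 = (s + 1)*(s^3 - s^2 - 5*s - 3) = (s + 1)^2*(s^2 - 2*s - 3) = (s - 3)*(s + 1)^2*(s + 1)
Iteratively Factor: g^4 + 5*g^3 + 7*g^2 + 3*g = (g + 1)*(g^3 + 4*g^2 + 3*g) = (g + 1)^2*(g^2 + 3*g) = g*(g + 1)^2*(g + 3)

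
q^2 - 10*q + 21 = (q - 7)*(q - 3)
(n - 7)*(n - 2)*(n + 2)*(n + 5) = n^4 - 2*n^3 - 39*n^2 + 8*n + 140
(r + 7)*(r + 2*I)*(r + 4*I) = r^3 + 7*r^2 + 6*I*r^2 - 8*r + 42*I*r - 56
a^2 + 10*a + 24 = (a + 4)*(a + 6)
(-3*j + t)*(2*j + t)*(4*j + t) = -24*j^3 - 10*j^2*t + 3*j*t^2 + t^3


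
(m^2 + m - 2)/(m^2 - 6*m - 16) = (m - 1)/(m - 8)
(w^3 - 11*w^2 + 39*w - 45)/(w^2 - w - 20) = (w^2 - 6*w + 9)/(w + 4)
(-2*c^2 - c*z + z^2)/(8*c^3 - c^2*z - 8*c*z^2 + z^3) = (-2*c + z)/(8*c^2 - 9*c*z + z^2)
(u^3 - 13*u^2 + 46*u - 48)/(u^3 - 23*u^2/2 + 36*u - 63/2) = 2*(u^2 - 10*u + 16)/(2*u^2 - 17*u + 21)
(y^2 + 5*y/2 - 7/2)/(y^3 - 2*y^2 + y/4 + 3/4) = 2*(2*y + 7)/(4*y^2 - 4*y - 3)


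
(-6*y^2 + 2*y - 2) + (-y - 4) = -6*y^2 + y - 6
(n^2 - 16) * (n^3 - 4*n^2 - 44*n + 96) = n^5 - 4*n^4 - 60*n^3 + 160*n^2 + 704*n - 1536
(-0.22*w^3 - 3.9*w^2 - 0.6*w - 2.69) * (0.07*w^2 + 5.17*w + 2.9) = -0.0154*w^5 - 1.4104*w^4 - 20.843*w^3 - 14.6003*w^2 - 15.6473*w - 7.801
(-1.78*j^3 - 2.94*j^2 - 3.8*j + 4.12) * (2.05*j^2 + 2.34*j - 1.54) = -3.649*j^5 - 10.1922*j^4 - 11.9284*j^3 + 4.0816*j^2 + 15.4928*j - 6.3448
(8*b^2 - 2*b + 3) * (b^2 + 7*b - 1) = 8*b^4 + 54*b^3 - 19*b^2 + 23*b - 3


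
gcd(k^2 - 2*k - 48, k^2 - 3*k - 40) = k - 8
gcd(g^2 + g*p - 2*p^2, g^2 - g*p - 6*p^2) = g + 2*p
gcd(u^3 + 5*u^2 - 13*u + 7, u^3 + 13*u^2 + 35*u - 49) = u^2 + 6*u - 7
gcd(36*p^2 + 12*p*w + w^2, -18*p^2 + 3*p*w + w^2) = 6*p + w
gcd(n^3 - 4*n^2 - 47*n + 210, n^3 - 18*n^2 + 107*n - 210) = n^2 - 11*n + 30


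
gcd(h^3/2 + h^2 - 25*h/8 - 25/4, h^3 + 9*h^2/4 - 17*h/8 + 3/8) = 1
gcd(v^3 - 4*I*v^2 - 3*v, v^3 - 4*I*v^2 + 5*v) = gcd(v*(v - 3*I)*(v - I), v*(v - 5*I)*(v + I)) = v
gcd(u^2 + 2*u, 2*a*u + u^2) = u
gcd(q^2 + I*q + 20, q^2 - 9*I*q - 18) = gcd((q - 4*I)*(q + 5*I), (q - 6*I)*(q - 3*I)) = 1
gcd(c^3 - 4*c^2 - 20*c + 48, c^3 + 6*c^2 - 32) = c^2 + 2*c - 8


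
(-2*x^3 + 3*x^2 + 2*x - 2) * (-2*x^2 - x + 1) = 4*x^5 - 4*x^4 - 9*x^3 + 5*x^2 + 4*x - 2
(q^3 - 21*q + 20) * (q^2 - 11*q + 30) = q^5 - 11*q^4 + 9*q^3 + 251*q^2 - 850*q + 600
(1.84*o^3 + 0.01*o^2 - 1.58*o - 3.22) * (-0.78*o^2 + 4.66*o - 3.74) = -1.4352*o^5 + 8.5666*o^4 - 5.6026*o^3 - 4.8886*o^2 - 9.096*o + 12.0428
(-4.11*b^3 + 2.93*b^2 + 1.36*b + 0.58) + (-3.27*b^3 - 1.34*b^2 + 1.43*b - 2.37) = -7.38*b^3 + 1.59*b^2 + 2.79*b - 1.79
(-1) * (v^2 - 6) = 6 - v^2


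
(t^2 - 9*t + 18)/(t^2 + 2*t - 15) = (t - 6)/(t + 5)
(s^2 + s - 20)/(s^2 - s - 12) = (s + 5)/(s + 3)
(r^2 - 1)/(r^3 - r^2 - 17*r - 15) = (r - 1)/(r^2 - 2*r - 15)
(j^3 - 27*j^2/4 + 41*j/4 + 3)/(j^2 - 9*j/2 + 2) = (4*j^2 - 11*j - 3)/(2*(2*j - 1))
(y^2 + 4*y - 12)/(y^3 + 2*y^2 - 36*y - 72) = (y - 2)/(y^2 - 4*y - 12)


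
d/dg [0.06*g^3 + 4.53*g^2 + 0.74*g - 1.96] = 0.18*g^2 + 9.06*g + 0.74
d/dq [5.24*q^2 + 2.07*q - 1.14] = 10.48*q + 2.07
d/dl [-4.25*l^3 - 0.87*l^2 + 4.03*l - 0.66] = -12.75*l^2 - 1.74*l + 4.03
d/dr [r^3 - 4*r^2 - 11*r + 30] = 3*r^2 - 8*r - 11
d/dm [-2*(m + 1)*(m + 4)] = -4*m - 10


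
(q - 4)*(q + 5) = q^2 + q - 20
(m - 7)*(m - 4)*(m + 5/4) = m^3 - 39*m^2/4 + 57*m/4 + 35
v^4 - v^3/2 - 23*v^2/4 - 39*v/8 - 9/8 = (v - 3)*(v + 1/2)^2*(v + 3/2)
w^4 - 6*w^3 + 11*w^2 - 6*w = w*(w - 3)*(w - 2)*(w - 1)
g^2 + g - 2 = (g - 1)*(g + 2)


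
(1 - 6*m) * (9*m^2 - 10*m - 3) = -54*m^3 + 69*m^2 + 8*m - 3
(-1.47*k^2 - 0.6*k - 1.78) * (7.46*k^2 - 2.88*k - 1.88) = -10.9662*k^4 - 0.2424*k^3 - 8.7872*k^2 + 6.2544*k + 3.3464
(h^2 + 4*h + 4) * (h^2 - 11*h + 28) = h^4 - 7*h^3 - 12*h^2 + 68*h + 112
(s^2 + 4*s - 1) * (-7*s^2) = -7*s^4 - 28*s^3 + 7*s^2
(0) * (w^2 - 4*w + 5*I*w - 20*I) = 0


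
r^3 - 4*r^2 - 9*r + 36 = (r - 4)*(r - 3)*(r + 3)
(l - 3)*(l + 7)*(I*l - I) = I*l^3 + 3*I*l^2 - 25*I*l + 21*I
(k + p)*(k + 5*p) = k^2 + 6*k*p + 5*p^2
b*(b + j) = b^2 + b*j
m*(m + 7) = m^2 + 7*m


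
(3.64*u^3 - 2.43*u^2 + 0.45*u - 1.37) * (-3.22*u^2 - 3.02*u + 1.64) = -11.7208*u^5 - 3.1682*u^4 + 11.8592*u^3 - 0.932799999999999*u^2 + 4.8754*u - 2.2468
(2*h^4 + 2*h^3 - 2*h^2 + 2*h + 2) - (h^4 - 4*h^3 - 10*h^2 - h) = h^4 + 6*h^3 + 8*h^2 + 3*h + 2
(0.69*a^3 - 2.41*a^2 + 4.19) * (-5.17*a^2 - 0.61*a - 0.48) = -3.5673*a^5 + 12.0388*a^4 + 1.1389*a^3 - 20.5055*a^2 - 2.5559*a - 2.0112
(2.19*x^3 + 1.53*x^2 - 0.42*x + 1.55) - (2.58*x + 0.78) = 2.19*x^3 + 1.53*x^2 - 3.0*x + 0.77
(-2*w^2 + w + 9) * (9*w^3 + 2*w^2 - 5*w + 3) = -18*w^5 + 5*w^4 + 93*w^3 + 7*w^2 - 42*w + 27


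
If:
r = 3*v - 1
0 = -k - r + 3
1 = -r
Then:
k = 4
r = -1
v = 0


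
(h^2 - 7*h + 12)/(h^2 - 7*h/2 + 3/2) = 2*(h - 4)/(2*h - 1)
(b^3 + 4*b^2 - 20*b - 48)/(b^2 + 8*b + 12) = b - 4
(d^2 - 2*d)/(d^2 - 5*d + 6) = d/(d - 3)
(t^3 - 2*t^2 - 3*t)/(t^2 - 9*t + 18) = t*(t + 1)/(t - 6)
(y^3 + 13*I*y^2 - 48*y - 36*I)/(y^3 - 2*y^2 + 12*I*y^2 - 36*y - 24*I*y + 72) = (y + I)/(y - 2)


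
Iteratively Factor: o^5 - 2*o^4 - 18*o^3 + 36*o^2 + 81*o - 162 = (o + 3)*(o^4 - 5*o^3 - 3*o^2 + 45*o - 54) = (o - 3)*(o + 3)*(o^3 - 2*o^2 - 9*o + 18) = (o - 3)*(o - 2)*(o + 3)*(o^2 - 9) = (o - 3)^2*(o - 2)*(o + 3)*(o + 3)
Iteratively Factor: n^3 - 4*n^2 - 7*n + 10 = (n + 2)*(n^2 - 6*n + 5) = (n - 5)*(n + 2)*(n - 1)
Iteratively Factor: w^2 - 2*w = (w)*(w - 2)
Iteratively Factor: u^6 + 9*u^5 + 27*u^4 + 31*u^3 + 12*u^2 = (u)*(u^5 + 9*u^4 + 27*u^3 + 31*u^2 + 12*u) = u*(u + 3)*(u^4 + 6*u^3 + 9*u^2 + 4*u) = u*(u + 3)*(u + 4)*(u^3 + 2*u^2 + u) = u*(u + 1)*(u + 3)*(u + 4)*(u^2 + u) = u^2*(u + 1)*(u + 3)*(u + 4)*(u + 1)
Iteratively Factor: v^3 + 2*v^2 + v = (v + 1)*(v^2 + v) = v*(v + 1)*(v + 1)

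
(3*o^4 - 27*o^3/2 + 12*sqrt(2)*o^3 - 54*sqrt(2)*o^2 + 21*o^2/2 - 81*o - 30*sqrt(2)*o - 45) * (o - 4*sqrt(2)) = 3*o^5 - 27*o^4/2 - 171*o^3/2 - 72*sqrt(2)*o^2 + 351*o^2 + 195*o + 324*sqrt(2)*o + 180*sqrt(2)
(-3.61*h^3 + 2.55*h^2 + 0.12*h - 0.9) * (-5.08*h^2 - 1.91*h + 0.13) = 18.3388*h^5 - 6.0589*h^4 - 5.9494*h^3 + 4.6743*h^2 + 1.7346*h - 0.117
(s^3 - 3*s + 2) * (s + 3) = s^4 + 3*s^3 - 3*s^2 - 7*s + 6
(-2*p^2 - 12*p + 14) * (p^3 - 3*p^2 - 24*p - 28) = -2*p^5 - 6*p^4 + 98*p^3 + 302*p^2 - 392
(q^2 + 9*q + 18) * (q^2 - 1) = q^4 + 9*q^3 + 17*q^2 - 9*q - 18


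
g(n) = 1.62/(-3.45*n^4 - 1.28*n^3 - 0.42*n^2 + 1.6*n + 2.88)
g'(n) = 1.62*(13.8*n^3 + 3.84*n^2 + 0.84*n - 1.6)/(-3.45*n^4 - 1.28*n^3 - 0.42*n^2 + 1.6*n + 2.88)^2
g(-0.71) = 1.45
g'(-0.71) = -6.79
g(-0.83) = 4.53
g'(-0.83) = -95.74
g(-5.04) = -0.00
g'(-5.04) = -0.00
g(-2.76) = -0.01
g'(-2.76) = -0.01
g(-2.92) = -0.01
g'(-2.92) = -0.01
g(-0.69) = 1.33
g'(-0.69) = -5.36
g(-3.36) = -0.00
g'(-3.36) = -0.00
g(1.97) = -0.03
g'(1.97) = 0.06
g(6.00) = -0.00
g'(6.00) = 0.00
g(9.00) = -0.00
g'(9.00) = 0.00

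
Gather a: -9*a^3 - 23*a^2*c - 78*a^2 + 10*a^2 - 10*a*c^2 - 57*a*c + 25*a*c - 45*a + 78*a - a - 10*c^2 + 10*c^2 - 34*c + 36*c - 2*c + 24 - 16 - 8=-9*a^3 + a^2*(-23*c - 68) + a*(-10*c^2 - 32*c + 32)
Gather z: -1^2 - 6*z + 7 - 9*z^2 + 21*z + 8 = -9*z^2 + 15*z + 14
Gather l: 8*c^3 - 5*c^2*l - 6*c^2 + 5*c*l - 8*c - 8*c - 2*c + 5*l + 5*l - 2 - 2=8*c^3 - 6*c^2 - 18*c + l*(-5*c^2 + 5*c + 10) - 4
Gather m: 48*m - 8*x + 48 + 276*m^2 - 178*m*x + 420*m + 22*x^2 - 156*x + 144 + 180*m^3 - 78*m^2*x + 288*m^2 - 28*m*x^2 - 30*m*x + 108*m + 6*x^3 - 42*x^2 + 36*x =180*m^3 + m^2*(564 - 78*x) + m*(-28*x^2 - 208*x + 576) + 6*x^3 - 20*x^2 - 128*x + 192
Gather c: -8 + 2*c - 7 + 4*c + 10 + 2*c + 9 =8*c + 4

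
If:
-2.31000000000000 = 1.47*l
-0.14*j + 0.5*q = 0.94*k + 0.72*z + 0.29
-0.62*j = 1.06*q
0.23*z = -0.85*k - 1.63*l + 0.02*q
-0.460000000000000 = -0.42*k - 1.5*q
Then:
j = 2.01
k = 5.29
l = -1.57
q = -1.17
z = -8.52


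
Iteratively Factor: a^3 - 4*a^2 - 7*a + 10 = (a - 1)*(a^2 - 3*a - 10) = (a - 1)*(a + 2)*(a - 5)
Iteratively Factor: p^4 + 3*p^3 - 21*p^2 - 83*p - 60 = (p + 3)*(p^3 - 21*p - 20) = (p + 1)*(p + 3)*(p^2 - p - 20) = (p + 1)*(p + 3)*(p + 4)*(p - 5)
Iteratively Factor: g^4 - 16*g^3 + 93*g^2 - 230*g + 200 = (g - 2)*(g^3 - 14*g^2 + 65*g - 100) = (g - 4)*(g - 2)*(g^2 - 10*g + 25) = (g - 5)*(g - 4)*(g - 2)*(g - 5)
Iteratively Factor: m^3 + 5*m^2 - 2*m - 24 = (m + 3)*(m^2 + 2*m - 8) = (m + 3)*(m + 4)*(m - 2)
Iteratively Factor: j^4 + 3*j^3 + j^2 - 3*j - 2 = (j - 1)*(j^3 + 4*j^2 + 5*j + 2) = (j - 1)*(j + 1)*(j^2 + 3*j + 2) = (j - 1)*(j + 1)*(j + 2)*(j + 1)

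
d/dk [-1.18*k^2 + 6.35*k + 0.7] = 6.35 - 2.36*k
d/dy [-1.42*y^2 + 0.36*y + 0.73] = 0.36 - 2.84*y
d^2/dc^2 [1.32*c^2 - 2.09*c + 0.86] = 2.64000000000000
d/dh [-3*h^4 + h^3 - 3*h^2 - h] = -12*h^3 + 3*h^2 - 6*h - 1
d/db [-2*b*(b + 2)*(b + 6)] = -6*b^2 - 32*b - 24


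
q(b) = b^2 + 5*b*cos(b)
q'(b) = -5*b*sin(b) + 2*b + 5*cos(b)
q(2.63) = -4.55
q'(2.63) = -5.54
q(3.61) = -3.07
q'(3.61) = 10.91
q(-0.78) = -2.16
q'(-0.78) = -0.75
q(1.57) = 2.47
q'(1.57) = -4.71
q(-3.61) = 29.14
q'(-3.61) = -3.53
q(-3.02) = 24.11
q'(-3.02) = -12.83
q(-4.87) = 19.89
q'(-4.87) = 15.09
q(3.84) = 0.04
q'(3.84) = 16.20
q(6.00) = 64.81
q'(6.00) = 25.18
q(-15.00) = 281.98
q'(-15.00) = -82.57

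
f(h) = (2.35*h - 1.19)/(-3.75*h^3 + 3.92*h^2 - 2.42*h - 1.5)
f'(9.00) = 0.00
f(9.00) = -0.01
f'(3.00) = 0.05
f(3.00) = -0.08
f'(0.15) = -1.71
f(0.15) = 0.47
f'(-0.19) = -11.96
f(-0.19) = 1.87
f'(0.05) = -2.31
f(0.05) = 0.67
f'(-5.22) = -0.01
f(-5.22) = -0.02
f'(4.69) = 0.01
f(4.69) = -0.03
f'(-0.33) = -644.05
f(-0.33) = 14.06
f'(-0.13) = -6.51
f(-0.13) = 1.35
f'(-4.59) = -0.01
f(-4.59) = -0.03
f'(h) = (2.35*h - 1.19)*(11.25*h^2 - 7.84*h + 2.42)/(-3.75*h^3 + 3.92*h^2 - 2.42*h - 1.5)^2 + 2.35/(-3.75*h^3 + 3.92*h^2 - 2.42*h - 1.5) = (17.625*h^3 - 22.5995*h^2 + 9.3296*h - 6.4048)/(14.0625*h^6 - 29.4*h^5 + 33.5164*h^4 - 7.7228*h^3 - 5.9036*h^2 + 7.26*h + 2.25)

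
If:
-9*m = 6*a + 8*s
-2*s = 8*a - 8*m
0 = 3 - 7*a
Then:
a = 3/7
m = 78/287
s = -180/287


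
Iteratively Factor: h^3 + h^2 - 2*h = (h)*(h^2 + h - 2) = h*(h + 2)*(h - 1)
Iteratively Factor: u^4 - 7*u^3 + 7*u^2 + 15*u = (u)*(u^3 - 7*u^2 + 7*u + 15) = u*(u + 1)*(u^2 - 8*u + 15) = u*(u - 3)*(u + 1)*(u - 5)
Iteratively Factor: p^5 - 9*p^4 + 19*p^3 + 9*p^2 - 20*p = (p - 5)*(p^4 - 4*p^3 - p^2 + 4*p) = p*(p - 5)*(p^3 - 4*p^2 - p + 4) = p*(p - 5)*(p + 1)*(p^2 - 5*p + 4) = p*(p - 5)*(p - 1)*(p + 1)*(p - 4)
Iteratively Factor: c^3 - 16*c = (c + 4)*(c^2 - 4*c) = c*(c + 4)*(c - 4)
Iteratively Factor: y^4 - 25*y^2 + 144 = (y + 3)*(y^3 - 3*y^2 - 16*y + 48) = (y + 3)*(y + 4)*(y^2 - 7*y + 12) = (y - 3)*(y + 3)*(y + 4)*(y - 4)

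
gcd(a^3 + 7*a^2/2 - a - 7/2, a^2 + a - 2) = a - 1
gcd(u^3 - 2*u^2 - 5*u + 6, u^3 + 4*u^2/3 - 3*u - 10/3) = u + 2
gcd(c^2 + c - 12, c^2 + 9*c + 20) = c + 4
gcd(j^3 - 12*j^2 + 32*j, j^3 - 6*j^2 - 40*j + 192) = j^2 - 12*j + 32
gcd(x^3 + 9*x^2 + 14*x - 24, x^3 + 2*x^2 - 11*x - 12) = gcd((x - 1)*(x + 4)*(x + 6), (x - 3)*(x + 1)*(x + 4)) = x + 4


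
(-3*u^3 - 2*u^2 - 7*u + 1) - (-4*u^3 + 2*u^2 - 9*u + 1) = u^3 - 4*u^2 + 2*u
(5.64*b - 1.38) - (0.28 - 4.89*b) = 10.53*b - 1.66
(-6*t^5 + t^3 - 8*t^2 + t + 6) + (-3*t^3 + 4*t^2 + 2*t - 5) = -6*t^5 - 2*t^3 - 4*t^2 + 3*t + 1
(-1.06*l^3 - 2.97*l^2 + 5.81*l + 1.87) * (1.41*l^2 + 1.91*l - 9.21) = -1.4946*l^5 - 6.2123*l^4 + 12.282*l^3 + 41.0875*l^2 - 49.9384*l - 17.2227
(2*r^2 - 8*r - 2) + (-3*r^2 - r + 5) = -r^2 - 9*r + 3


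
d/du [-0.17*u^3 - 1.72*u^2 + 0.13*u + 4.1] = -0.51*u^2 - 3.44*u + 0.13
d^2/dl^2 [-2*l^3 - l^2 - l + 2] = -12*l - 2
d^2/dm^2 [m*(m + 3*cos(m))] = -3*m*cos(m) - 6*sin(m) + 2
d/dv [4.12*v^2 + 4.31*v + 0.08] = 8.24*v + 4.31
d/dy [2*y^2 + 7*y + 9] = 4*y + 7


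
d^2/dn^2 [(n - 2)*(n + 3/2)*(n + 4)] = 6*n + 7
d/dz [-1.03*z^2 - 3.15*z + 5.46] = -2.06*z - 3.15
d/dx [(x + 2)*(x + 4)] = 2*x + 6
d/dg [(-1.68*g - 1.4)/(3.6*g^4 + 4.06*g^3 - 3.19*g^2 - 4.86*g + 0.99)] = (18.144*g^4 + 33.8016*g^3 + 11.6928*g^2 - 8.932*g - 8.4672)/(12.96*g^8 + 29.232*g^7 - 6.4844*g^6 - 60.8948*g^5 - 22.1591*g^4 + 39.0456*g^3 + 17.3034*g^2 - 9.6228*g + 0.9801)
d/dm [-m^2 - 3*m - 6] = -2*m - 3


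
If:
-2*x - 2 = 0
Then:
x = -1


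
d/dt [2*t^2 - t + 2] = 4*t - 1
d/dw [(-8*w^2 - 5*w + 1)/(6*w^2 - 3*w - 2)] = (54*w^2 + 20*w + 13)/(36*w^4 - 36*w^3 - 15*w^2 + 12*w + 4)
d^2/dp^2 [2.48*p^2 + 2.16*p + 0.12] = 4.96000000000000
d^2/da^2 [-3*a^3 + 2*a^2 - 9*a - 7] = 4 - 18*a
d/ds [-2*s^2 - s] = -4*s - 1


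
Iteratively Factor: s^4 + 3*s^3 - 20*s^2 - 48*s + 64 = (s + 4)*(s^3 - s^2 - 16*s + 16) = (s - 4)*(s + 4)*(s^2 + 3*s - 4) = (s - 4)*(s + 4)^2*(s - 1)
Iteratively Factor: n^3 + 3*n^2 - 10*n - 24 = (n - 3)*(n^2 + 6*n + 8) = (n - 3)*(n + 2)*(n + 4)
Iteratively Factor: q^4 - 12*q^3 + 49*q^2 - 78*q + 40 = (q - 4)*(q^3 - 8*q^2 + 17*q - 10) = (q - 5)*(q - 4)*(q^2 - 3*q + 2) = (q - 5)*(q - 4)*(q - 2)*(q - 1)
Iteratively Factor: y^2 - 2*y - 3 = (y + 1)*(y - 3)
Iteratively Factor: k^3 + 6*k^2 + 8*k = (k)*(k^2 + 6*k + 8) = k*(k + 4)*(k + 2)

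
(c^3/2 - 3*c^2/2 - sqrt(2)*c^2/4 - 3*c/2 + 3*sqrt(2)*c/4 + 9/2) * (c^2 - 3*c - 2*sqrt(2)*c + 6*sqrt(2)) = c^5/2 - 3*c^4 - 5*sqrt(2)*c^4/4 + 4*c^3 + 15*sqrt(2)*c^3/2 - 33*sqrt(2)*c^2/4 + 3*c^2 - 18*sqrt(2)*c - 9*c/2 + 27*sqrt(2)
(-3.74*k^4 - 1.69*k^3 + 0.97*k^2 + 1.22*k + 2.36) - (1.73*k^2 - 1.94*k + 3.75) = -3.74*k^4 - 1.69*k^3 - 0.76*k^2 + 3.16*k - 1.39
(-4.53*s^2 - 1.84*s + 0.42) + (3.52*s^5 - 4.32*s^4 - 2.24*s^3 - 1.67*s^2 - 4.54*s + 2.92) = 3.52*s^5 - 4.32*s^4 - 2.24*s^3 - 6.2*s^2 - 6.38*s + 3.34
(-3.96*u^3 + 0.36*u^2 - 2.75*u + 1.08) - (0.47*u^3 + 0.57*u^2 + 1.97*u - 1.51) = -4.43*u^3 - 0.21*u^2 - 4.72*u + 2.59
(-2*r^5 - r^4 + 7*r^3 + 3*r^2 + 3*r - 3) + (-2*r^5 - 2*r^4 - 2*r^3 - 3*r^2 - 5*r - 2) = -4*r^5 - 3*r^4 + 5*r^3 - 2*r - 5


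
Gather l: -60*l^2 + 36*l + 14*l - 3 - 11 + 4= -60*l^2 + 50*l - 10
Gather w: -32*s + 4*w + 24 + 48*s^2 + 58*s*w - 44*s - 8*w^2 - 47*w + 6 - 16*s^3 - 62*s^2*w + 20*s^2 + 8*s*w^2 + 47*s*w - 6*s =-16*s^3 + 68*s^2 - 82*s + w^2*(8*s - 8) + w*(-62*s^2 + 105*s - 43) + 30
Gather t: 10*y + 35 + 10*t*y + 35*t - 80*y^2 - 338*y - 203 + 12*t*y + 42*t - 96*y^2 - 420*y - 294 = t*(22*y + 77) - 176*y^2 - 748*y - 462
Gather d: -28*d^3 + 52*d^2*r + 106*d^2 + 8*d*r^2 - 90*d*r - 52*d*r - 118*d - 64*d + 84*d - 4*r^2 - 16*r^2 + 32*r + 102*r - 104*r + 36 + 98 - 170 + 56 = -28*d^3 + d^2*(52*r + 106) + d*(8*r^2 - 142*r - 98) - 20*r^2 + 30*r + 20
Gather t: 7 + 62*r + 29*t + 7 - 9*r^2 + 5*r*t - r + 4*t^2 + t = -9*r^2 + 61*r + 4*t^2 + t*(5*r + 30) + 14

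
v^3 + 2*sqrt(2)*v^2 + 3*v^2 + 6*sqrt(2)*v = v*(v + 3)*(v + 2*sqrt(2))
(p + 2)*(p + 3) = p^2 + 5*p + 6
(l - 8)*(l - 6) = l^2 - 14*l + 48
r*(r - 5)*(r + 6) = r^3 + r^2 - 30*r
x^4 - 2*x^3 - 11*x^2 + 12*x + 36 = (x - 3)^2*(x + 2)^2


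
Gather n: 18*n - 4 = 18*n - 4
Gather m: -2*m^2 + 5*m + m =-2*m^2 + 6*m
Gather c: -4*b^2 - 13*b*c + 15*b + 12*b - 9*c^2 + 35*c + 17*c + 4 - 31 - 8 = -4*b^2 + 27*b - 9*c^2 + c*(52 - 13*b) - 35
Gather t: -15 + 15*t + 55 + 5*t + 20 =20*t + 60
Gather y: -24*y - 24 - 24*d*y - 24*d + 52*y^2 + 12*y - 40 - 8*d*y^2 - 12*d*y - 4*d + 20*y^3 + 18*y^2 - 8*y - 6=-28*d + 20*y^3 + y^2*(70 - 8*d) + y*(-36*d - 20) - 70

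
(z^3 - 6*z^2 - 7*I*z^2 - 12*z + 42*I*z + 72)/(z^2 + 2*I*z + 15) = (z^2 + z*(-6 - 4*I) + 24*I)/(z + 5*I)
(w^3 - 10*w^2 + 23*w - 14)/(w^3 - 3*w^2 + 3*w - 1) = (w^2 - 9*w + 14)/(w^2 - 2*w + 1)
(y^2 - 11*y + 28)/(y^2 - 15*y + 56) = (y - 4)/(y - 8)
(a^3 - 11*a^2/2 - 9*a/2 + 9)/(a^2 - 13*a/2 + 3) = (2*a^2 + a - 3)/(2*a - 1)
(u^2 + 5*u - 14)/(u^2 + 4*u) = (u^2 + 5*u - 14)/(u*(u + 4))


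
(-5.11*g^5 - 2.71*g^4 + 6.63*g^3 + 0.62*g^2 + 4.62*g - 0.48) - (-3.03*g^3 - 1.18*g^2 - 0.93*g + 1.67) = -5.11*g^5 - 2.71*g^4 + 9.66*g^3 + 1.8*g^2 + 5.55*g - 2.15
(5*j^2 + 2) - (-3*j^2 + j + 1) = 8*j^2 - j + 1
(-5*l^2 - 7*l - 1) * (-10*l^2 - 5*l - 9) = 50*l^4 + 95*l^3 + 90*l^2 + 68*l + 9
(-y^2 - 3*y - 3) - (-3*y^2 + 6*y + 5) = 2*y^2 - 9*y - 8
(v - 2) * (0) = 0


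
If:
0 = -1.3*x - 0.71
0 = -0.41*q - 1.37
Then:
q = -3.34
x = -0.55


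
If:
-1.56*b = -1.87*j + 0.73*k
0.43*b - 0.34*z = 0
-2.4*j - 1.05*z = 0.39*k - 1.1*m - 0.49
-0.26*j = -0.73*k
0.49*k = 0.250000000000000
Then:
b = 1.48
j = 1.43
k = 0.51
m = 4.65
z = 1.87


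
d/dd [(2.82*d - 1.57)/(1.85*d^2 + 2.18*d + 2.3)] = (-5.217*d^2 + 5.809*d + 9.9086)/(3.4225*d^4 + 8.066*d^3 + 13.2624*d^2 + 10.028*d + 5.29)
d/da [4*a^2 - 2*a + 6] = 8*a - 2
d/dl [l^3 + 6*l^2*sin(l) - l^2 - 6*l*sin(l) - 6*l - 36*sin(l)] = 6*l^2*cos(l) + 3*l^2 + 12*l*sin(l) - 6*l*cos(l) - 2*l - 6*sin(l) - 36*cos(l) - 6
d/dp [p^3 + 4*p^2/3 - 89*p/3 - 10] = 3*p^2 + 8*p/3 - 89/3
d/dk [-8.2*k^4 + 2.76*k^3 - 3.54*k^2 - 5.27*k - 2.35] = -32.8*k^3 + 8.28*k^2 - 7.08*k - 5.27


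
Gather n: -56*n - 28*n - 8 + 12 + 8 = 12 - 84*n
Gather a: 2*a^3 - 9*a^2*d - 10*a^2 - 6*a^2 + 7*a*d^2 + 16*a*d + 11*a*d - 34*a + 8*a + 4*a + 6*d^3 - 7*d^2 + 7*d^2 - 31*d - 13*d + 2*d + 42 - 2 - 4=2*a^3 + a^2*(-9*d - 16) + a*(7*d^2 + 27*d - 22) + 6*d^3 - 42*d + 36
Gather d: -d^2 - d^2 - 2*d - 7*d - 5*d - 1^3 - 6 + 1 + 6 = -2*d^2 - 14*d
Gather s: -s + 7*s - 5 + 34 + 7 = 6*s + 36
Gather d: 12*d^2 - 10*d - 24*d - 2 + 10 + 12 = 12*d^2 - 34*d + 20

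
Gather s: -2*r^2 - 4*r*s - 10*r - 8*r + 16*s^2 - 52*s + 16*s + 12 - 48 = -2*r^2 - 18*r + 16*s^2 + s*(-4*r - 36) - 36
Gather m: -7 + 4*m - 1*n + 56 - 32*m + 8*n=-28*m + 7*n + 49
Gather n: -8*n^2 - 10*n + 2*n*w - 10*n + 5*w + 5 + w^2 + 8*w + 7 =-8*n^2 + n*(2*w - 20) + w^2 + 13*w + 12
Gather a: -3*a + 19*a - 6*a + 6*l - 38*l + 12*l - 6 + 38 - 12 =10*a - 20*l + 20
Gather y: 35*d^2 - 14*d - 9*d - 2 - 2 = 35*d^2 - 23*d - 4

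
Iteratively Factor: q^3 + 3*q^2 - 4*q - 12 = (q + 3)*(q^2 - 4) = (q + 2)*(q + 3)*(q - 2)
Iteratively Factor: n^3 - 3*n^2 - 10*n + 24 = (n - 2)*(n^2 - n - 12) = (n - 2)*(n + 3)*(n - 4)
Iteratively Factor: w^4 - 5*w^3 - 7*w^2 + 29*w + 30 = (w - 5)*(w^3 - 7*w - 6) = (w - 5)*(w - 3)*(w^2 + 3*w + 2) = (w - 5)*(w - 3)*(w + 2)*(w + 1)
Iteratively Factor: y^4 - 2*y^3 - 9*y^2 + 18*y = (y - 2)*(y^3 - 9*y) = (y - 3)*(y - 2)*(y^2 + 3*y) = (y - 3)*(y - 2)*(y + 3)*(y)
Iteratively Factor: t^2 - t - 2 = (t - 2)*(t + 1)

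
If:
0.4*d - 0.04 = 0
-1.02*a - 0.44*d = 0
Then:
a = -0.04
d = 0.10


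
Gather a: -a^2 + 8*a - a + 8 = -a^2 + 7*a + 8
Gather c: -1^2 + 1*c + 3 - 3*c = 2 - 2*c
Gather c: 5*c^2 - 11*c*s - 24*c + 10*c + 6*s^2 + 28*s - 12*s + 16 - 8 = 5*c^2 + c*(-11*s - 14) + 6*s^2 + 16*s + 8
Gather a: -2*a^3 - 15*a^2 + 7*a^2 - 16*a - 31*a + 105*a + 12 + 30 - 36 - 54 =-2*a^3 - 8*a^2 + 58*a - 48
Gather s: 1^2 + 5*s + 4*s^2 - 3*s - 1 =4*s^2 + 2*s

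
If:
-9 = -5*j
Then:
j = 9/5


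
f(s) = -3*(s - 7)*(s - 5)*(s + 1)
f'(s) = -3*(s - 7)*(s - 5) - 3*(s - 7)*(s + 1) - 3*(s - 5)*(s + 1)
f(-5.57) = 1821.58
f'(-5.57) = -715.84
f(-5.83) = 2013.37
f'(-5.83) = -759.68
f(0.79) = -140.39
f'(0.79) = -22.48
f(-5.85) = 2028.60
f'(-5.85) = -763.10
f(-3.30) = 589.88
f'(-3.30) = -384.81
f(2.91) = -100.27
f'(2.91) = 46.85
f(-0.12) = -96.24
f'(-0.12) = -77.05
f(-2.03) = 196.16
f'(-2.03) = -240.07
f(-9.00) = 5376.00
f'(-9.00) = -1392.00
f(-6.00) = 2145.00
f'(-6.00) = -789.00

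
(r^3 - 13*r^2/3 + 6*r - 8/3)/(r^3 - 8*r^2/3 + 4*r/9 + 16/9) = 3*(r - 1)/(3*r + 2)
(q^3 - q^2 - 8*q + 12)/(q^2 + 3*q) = q - 4 + 4/q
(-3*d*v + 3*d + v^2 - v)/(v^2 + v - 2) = (-3*d + v)/(v + 2)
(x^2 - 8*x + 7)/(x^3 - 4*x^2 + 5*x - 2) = (x - 7)/(x^2 - 3*x + 2)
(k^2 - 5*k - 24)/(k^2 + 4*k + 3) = (k - 8)/(k + 1)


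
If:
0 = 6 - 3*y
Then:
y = 2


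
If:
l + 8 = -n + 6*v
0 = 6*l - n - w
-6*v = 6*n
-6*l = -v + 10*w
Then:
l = -24/157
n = -176/157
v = 176/157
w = 32/157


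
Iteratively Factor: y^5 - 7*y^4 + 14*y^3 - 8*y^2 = (y)*(y^4 - 7*y^3 + 14*y^2 - 8*y) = y*(y - 1)*(y^3 - 6*y^2 + 8*y) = y*(y - 2)*(y - 1)*(y^2 - 4*y) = y*(y - 4)*(y - 2)*(y - 1)*(y)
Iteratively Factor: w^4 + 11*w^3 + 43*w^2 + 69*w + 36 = (w + 4)*(w^3 + 7*w^2 + 15*w + 9) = (w + 1)*(w + 4)*(w^2 + 6*w + 9) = (w + 1)*(w + 3)*(w + 4)*(w + 3)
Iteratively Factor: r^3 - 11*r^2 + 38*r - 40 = (r - 2)*(r^2 - 9*r + 20) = (r - 5)*(r - 2)*(r - 4)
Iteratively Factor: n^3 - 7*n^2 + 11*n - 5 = (n - 5)*(n^2 - 2*n + 1) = (n - 5)*(n - 1)*(n - 1)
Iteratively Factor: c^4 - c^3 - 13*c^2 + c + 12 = (c + 3)*(c^3 - 4*c^2 - c + 4) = (c + 1)*(c + 3)*(c^2 - 5*c + 4) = (c - 4)*(c + 1)*(c + 3)*(c - 1)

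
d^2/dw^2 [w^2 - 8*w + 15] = 2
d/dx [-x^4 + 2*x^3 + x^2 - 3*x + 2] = -4*x^3 + 6*x^2 + 2*x - 3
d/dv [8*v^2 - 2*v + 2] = 16*v - 2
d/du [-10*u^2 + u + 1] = 1 - 20*u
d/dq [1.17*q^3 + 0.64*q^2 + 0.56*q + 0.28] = 3.51*q^2 + 1.28*q + 0.56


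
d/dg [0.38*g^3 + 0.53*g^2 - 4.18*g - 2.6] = 1.14*g^2 + 1.06*g - 4.18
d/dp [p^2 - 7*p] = 2*p - 7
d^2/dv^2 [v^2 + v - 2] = 2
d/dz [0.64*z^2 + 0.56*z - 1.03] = 1.28*z + 0.56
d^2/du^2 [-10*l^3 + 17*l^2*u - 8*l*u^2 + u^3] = -16*l + 6*u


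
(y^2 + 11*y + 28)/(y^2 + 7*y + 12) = (y + 7)/(y + 3)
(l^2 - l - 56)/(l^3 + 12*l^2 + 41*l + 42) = (l - 8)/(l^2 + 5*l + 6)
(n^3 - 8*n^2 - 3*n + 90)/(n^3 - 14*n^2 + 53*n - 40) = (n^2 - 3*n - 18)/(n^2 - 9*n + 8)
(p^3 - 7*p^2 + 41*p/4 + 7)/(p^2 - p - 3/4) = (2*p^2 - 15*p + 28)/(2*p - 3)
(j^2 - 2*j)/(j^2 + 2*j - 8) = j/(j + 4)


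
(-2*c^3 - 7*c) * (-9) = 18*c^3 + 63*c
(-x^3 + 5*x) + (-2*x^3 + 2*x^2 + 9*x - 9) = -3*x^3 + 2*x^2 + 14*x - 9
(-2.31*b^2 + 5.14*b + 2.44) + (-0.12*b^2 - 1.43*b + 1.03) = -2.43*b^2 + 3.71*b + 3.47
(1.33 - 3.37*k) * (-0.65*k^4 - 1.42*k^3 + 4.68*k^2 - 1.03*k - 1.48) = 2.1905*k^5 + 3.9209*k^4 - 17.6602*k^3 + 9.6955*k^2 + 3.6177*k - 1.9684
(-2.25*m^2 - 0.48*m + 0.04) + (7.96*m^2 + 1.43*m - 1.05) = 5.71*m^2 + 0.95*m - 1.01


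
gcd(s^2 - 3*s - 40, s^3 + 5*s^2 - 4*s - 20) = s + 5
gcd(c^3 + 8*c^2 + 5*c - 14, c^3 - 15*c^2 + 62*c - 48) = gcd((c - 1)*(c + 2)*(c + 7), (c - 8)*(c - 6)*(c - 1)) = c - 1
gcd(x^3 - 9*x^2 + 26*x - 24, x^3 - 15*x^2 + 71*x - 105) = x - 3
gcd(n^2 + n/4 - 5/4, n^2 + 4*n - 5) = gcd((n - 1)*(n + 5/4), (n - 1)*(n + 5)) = n - 1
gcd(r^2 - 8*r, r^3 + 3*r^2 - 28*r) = r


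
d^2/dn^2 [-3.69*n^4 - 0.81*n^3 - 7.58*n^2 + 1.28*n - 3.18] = -44.28*n^2 - 4.86*n - 15.16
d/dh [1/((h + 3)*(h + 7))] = 2*(-h - 5)/(h^4 + 20*h^3 + 142*h^2 + 420*h + 441)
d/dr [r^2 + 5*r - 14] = 2*r + 5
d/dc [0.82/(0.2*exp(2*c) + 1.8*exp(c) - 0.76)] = (-0.328*exp(c) - 1.476)*exp(c)/(0.2*exp(2*c) + 1.8*exp(c) - 0.76)^2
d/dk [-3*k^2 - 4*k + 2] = -6*k - 4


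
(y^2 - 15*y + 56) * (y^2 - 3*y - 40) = y^4 - 18*y^3 + 61*y^2 + 432*y - 2240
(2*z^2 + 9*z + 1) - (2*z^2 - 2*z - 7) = 11*z + 8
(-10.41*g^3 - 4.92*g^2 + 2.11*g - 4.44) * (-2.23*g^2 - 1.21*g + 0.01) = 23.2143*g^5 + 23.5677*g^4 + 1.1438*g^3 + 7.2989*g^2 + 5.3935*g - 0.0444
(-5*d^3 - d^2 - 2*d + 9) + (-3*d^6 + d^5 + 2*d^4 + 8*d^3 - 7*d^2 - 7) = -3*d^6 + d^5 + 2*d^4 + 3*d^3 - 8*d^2 - 2*d + 2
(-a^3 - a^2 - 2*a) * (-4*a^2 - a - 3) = 4*a^5 + 5*a^4 + 12*a^3 + 5*a^2 + 6*a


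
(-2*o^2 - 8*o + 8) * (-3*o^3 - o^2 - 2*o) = 6*o^5 + 26*o^4 - 12*o^3 + 8*o^2 - 16*o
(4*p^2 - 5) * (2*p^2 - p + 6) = 8*p^4 - 4*p^3 + 14*p^2 + 5*p - 30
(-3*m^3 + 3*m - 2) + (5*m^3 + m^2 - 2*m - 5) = 2*m^3 + m^2 + m - 7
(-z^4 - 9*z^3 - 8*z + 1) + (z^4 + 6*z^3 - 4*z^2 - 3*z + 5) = -3*z^3 - 4*z^2 - 11*z + 6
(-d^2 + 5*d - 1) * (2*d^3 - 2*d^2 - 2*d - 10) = -2*d^5 + 12*d^4 - 10*d^3 + 2*d^2 - 48*d + 10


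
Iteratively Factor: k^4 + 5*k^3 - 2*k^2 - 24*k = (k - 2)*(k^3 + 7*k^2 + 12*k) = (k - 2)*(k + 4)*(k^2 + 3*k) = (k - 2)*(k + 3)*(k + 4)*(k)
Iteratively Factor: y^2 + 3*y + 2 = (y + 1)*(y + 2)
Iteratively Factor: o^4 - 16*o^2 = (o - 4)*(o^3 + 4*o^2) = o*(o - 4)*(o^2 + 4*o) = o^2*(o - 4)*(o + 4)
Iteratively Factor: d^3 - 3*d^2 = (d - 3)*(d^2) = d*(d - 3)*(d)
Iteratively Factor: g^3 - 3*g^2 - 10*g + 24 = (g - 4)*(g^2 + g - 6) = (g - 4)*(g + 3)*(g - 2)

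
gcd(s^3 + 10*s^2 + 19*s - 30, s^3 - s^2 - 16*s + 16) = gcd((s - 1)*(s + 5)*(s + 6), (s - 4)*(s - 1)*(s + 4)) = s - 1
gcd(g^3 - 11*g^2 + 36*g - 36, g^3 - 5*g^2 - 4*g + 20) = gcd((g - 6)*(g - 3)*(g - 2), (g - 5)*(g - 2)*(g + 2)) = g - 2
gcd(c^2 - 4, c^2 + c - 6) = c - 2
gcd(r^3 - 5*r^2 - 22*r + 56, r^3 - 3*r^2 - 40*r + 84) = r^2 - 9*r + 14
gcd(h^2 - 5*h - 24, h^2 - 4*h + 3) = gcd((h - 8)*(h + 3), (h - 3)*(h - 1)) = 1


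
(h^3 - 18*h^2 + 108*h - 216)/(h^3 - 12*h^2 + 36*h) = (h - 6)/h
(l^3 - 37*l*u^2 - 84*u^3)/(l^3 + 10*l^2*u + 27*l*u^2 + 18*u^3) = (l^2 - 3*l*u - 28*u^2)/(l^2 + 7*l*u + 6*u^2)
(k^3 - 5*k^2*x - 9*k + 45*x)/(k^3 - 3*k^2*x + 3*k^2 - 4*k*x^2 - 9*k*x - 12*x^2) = (-k^2 + 5*k*x + 3*k - 15*x)/(-k^2 + 3*k*x + 4*x^2)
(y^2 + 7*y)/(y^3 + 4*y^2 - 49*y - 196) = y/(y^2 - 3*y - 28)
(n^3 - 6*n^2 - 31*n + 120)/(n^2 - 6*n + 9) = (n^2 - 3*n - 40)/(n - 3)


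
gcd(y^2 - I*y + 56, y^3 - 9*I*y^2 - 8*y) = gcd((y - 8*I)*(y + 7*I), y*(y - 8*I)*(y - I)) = y - 8*I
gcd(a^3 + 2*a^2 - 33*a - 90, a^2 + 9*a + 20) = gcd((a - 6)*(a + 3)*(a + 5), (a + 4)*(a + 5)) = a + 5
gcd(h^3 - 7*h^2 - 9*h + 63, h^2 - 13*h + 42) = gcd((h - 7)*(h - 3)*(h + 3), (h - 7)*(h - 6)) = h - 7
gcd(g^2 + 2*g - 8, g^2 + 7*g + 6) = 1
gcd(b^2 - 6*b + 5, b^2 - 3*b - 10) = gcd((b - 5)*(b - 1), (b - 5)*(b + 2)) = b - 5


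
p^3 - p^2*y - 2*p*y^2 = p*(p - 2*y)*(p + y)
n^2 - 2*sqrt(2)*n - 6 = (n - 3*sqrt(2))*(n + sqrt(2))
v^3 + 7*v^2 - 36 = (v - 2)*(v + 3)*(v + 6)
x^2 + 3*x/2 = x*(x + 3/2)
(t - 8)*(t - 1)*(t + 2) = t^3 - 7*t^2 - 10*t + 16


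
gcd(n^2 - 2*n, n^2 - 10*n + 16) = n - 2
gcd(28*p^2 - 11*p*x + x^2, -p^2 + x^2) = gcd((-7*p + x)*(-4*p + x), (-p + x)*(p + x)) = 1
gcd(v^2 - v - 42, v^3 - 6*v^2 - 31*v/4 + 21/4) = v - 7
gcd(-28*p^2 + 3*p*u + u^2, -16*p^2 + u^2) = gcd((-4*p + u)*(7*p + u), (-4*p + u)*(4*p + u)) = 4*p - u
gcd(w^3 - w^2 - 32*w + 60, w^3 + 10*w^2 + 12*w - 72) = w^2 + 4*w - 12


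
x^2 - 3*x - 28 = (x - 7)*(x + 4)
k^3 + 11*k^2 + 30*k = k*(k + 5)*(k + 6)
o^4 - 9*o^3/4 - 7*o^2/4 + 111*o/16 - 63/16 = (o - 3/2)^2*(o - 1)*(o + 7/4)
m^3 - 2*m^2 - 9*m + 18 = (m - 3)*(m - 2)*(m + 3)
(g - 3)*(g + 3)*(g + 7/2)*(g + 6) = g^4 + 19*g^3/2 + 12*g^2 - 171*g/2 - 189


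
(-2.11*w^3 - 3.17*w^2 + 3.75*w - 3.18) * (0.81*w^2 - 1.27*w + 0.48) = -1.7091*w^5 + 0.112*w^4 + 6.0506*w^3 - 8.8599*w^2 + 5.8386*w - 1.5264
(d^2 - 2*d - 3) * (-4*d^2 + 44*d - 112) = -4*d^4 + 52*d^3 - 188*d^2 + 92*d + 336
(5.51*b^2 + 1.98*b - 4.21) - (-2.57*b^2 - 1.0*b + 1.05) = 8.08*b^2 + 2.98*b - 5.26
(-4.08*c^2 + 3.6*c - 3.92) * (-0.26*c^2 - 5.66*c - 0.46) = 1.0608*c^4 + 22.1568*c^3 - 17.48*c^2 + 20.5312*c + 1.8032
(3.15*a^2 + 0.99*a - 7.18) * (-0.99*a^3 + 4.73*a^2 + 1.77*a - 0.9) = -3.1185*a^5 + 13.9194*a^4 + 17.3664*a^3 - 35.0441*a^2 - 13.5996*a + 6.462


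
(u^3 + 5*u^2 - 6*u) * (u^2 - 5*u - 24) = u^5 - 55*u^3 - 90*u^2 + 144*u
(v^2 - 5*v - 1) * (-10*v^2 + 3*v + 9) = -10*v^4 + 53*v^3 + 4*v^2 - 48*v - 9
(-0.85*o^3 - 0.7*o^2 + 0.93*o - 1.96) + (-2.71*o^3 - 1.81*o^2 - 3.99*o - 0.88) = -3.56*o^3 - 2.51*o^2 - 3.06*o - 2.84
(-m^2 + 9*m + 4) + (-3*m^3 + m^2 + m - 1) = -3*m^3 + 10*m + 3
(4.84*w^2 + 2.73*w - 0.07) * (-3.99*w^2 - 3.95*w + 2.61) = -19.3116*w^4 - 30.0107*w^3 + 2.1282*w^2 + 7.4018*w - 0.1827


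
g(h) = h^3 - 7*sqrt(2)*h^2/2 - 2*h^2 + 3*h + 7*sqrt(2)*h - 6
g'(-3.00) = 81.60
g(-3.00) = -134.25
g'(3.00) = -1.80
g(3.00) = -2.85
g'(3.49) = 0.93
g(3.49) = -3.12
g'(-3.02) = 82.24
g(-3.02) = -135.88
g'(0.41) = 7.71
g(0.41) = -1.81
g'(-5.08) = 160.93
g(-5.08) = -381.97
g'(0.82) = 3.52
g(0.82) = 0.46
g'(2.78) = -2.56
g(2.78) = -2.36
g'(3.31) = -0.24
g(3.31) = -3.18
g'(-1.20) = 33.90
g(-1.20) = -33.22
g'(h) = 3*h^2 - 7*sqrt(2)*h - 4*h + 3 + 7*sqrt(2)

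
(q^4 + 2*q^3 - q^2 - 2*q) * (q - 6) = q^5 - 4*q^4 - 13*q^3 + 4*q^2 + 12*q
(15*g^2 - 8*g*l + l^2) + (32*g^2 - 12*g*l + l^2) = 47*g^2 - 20*g*l + 2*l^2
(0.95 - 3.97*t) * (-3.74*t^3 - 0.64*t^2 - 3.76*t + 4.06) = 14.8478*t^4 - 1.0122*t^3 + 14.3192*t^2 - 19.6902*t + 3.857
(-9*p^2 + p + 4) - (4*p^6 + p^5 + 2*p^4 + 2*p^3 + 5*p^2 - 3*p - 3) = -4*p^6 - p^5 - 2*p^4 - 2*p^3 - 14*p^2 + 4*p + 7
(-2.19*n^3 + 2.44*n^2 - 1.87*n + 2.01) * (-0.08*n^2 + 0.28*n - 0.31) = 0.1752*n^5 - 0.8084*n^4 + 1.5117*n^3 - 1.4408*n^2 + 1.1425*n - 0.6231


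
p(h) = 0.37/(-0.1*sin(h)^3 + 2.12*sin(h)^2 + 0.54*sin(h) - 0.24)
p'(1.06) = -0.23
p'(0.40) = -8.95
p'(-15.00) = -5.95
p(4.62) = 0.26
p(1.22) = 0.18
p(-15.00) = 1.11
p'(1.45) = -0.04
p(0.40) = 1.29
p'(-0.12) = -0.14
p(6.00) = -1.66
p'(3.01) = 22.67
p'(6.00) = 4.77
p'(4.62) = -0.07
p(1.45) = 0.16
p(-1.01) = 0.42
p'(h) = 0.37*(0.3*sin(h)^2*cos(h) - 4.24*sin(h)*cos(h) - 0.54*cos(h))/(-0.1*sin(h)^3 + 2.12*sin(h)^2 + 0.54*sin(h) - 0.24)^2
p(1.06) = 0.21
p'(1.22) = -0.13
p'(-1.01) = 0.82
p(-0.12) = -1.35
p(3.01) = -2.78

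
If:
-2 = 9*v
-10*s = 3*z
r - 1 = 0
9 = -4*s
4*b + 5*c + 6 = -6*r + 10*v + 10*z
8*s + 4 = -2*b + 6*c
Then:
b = 652/51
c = 295/153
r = 1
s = -9/4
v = -2/9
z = 15/2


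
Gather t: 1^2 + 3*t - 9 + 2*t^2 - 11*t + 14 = 2*t^2 - 8*t + 6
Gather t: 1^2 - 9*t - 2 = -9*t - 1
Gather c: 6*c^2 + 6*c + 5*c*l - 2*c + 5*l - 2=6*c^2 + c*(5*l + 4) + 5*l - 2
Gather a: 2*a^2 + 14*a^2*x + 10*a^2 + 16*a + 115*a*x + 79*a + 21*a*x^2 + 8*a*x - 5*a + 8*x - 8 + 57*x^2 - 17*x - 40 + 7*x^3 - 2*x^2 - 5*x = a^2*(14*x + 12) + a*(21*x^2 + 123*x + 90) + 7*x^3 + 55*x^2 - 14*x - 48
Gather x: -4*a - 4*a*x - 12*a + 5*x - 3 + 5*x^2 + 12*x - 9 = -16*a + 5*x^2 + x*(17 - 4*a) - 12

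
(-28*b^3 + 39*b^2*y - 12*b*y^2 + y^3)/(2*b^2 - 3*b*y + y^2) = (28*b^2 - 11*b*y + y^2)/(-2*b + y)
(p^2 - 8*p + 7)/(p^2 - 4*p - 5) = (-p^2 + 8*p - 7)/(-p^2 + 4*p + 5)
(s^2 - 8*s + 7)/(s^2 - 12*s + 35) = (s - 1)/(s - 5)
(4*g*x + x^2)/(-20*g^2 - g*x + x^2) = x/(-5*g + x)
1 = 1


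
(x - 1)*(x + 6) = x^2 + 5*x - 6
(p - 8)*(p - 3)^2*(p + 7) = p^4 - 7*p^3 - 41*p^2 + 327*p - 504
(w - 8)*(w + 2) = w^2 - 6*w - 16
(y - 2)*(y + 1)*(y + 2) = y^3 + y^2 - 4*y - 4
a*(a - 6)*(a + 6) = a^3 - 36*a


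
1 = 1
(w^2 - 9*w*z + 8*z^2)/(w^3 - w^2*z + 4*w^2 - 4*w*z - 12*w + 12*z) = (w - 8*z)/(w^2 + 4*w - 12)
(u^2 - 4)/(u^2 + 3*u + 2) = (u - 2)/(u + 1)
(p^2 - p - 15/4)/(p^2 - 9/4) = (2*p - 5)/(2*p - 3)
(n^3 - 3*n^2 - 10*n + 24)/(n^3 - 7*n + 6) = (n - 4)/(n - 1)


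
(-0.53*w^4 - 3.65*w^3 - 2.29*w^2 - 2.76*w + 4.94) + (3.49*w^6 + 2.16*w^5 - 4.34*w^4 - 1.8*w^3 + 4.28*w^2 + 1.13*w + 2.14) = 3.49*w^6 + 2.16*w^5 - 4.87*w^4 - 5.45*w^3 + 1.99*w^2 - 1.63*w + 7.08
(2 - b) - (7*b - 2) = 4 - 8*b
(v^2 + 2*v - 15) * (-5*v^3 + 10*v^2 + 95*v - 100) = -5*v^5 + 190*v^3 - 60*v^2 - 1625*v + 1500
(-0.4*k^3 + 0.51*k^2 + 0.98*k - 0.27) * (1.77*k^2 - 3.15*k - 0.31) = -0.708*k^5 + 2.1627*k^4 + 0.2521*k^3 - 3.723*k^2 + 0.5467*k + 0.0837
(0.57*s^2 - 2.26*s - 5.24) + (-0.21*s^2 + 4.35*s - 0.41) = 0.36*s^2 + 2.09*s - 5.65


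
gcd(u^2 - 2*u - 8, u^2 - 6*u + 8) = u - 4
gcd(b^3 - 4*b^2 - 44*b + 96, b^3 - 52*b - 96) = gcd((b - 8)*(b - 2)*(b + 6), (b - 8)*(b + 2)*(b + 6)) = b^2 - 2*b - 48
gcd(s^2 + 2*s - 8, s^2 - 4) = s - 2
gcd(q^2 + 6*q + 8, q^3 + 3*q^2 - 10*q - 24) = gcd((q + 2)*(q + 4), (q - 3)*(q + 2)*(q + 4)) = q^2 + 6*q + 8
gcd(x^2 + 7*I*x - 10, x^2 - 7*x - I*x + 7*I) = 1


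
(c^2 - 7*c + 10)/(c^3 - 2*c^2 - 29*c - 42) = (-c^2 + 7*c - 10)/(-c^3 + 2*c^2 + 29*c + 42)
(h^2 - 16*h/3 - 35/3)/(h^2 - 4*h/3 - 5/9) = 3*(-3*h^2 + 16*h + 35)/(-9*h^2 + 12*h + 5)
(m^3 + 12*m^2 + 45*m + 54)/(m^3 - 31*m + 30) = (m^2 + 6*m + 9)/(m^2 - 6*m + 5)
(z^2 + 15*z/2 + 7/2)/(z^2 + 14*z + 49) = (z + 1/2)/(z + 7)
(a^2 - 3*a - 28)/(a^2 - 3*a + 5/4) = 4*(a^2 - 3*a - 28)/(4*a^2 - 12*a + 5)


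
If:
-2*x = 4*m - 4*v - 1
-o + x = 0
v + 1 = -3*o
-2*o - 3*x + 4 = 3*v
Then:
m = 43/8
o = -7/4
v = 17/4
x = -7/4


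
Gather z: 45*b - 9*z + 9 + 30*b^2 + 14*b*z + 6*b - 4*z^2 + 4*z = 30*b^2 + 51*b - 4*z^2 + z*(14*b - 5) + 9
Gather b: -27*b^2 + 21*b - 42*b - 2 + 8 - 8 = -27*b^2 - 21*b - 2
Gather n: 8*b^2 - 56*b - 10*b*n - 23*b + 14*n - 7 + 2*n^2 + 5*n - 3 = 8*b^2 - 79*b + 2*n^2 + n*(19 - 10*b) - 10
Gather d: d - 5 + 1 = d - 4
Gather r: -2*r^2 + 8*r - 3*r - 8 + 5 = -2*r^2 + 5*r - 3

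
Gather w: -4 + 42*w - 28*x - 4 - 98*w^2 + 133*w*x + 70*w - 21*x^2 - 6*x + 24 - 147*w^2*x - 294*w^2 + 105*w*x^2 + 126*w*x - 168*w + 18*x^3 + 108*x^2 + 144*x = w^2*(-147*x - 392) + w*(105*x^2 + 259*x - 56) + 18*x^3 + 87*x^2 + 110*x + 16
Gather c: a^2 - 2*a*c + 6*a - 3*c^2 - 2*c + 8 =a^2 + 6*a - 3*c^2 + c*(-2*a - 2) + 8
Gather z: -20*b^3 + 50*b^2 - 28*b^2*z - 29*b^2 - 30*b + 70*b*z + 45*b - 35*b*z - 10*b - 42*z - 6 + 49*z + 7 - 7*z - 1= -20*b^3 + 21*b^2 + 5*b + z*(-28*b^2 + 35*b)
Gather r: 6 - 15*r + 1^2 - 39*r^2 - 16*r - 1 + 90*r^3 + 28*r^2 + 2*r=90*r^3 - 11*r^2 - 29*r + 6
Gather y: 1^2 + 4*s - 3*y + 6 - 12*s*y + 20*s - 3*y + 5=24*s + y*(-12*s - 6) + 12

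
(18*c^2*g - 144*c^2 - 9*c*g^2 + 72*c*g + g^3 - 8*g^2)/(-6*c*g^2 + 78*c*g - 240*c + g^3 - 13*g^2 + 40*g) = (-3*c + g)/(g - 5)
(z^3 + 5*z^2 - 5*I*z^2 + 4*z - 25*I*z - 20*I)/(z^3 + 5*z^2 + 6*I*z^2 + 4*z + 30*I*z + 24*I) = (z - 5*I)/(z + 6*I)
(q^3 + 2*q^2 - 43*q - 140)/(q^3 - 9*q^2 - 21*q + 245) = (q + 4)/(q - 7)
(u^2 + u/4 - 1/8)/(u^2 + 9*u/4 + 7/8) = (4*u - 1)/(4*u + 7)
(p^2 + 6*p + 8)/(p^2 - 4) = (p + 4)/(p - 2)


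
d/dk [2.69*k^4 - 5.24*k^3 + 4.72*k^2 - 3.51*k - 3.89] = 10.76*k^3 - 15.72*k^2 + 9.44*k - 3.51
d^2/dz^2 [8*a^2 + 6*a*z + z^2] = 2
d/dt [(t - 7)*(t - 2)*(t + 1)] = 3*t^2 - 16*t + 5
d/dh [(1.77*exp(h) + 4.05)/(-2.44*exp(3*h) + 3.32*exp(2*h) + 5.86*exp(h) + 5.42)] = (8.6376*exp(3*h) + 23.7696*exp(2*h) - 26.892*exp(h) - 14.1396)*exp(h)/(5.9536*exp(6*h) - 16.2016*exp(5*h) - 17.5744*exp(4*h) + 12.4608*exp(3*h) + 70.3284*exp(2*h) + 63.5224*exp(h) + 29.3764)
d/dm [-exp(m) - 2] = -exp(m)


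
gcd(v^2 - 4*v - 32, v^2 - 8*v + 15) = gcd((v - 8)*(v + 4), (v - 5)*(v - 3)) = 1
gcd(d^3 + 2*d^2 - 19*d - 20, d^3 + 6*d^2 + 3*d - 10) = d + 5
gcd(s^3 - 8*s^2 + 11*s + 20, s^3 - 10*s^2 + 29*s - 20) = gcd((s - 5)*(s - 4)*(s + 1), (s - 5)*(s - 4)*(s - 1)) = s^2 - 9*s + 20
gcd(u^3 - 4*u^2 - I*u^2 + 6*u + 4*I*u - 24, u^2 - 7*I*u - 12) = u - 3*I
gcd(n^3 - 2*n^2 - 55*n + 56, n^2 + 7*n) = n + 7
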